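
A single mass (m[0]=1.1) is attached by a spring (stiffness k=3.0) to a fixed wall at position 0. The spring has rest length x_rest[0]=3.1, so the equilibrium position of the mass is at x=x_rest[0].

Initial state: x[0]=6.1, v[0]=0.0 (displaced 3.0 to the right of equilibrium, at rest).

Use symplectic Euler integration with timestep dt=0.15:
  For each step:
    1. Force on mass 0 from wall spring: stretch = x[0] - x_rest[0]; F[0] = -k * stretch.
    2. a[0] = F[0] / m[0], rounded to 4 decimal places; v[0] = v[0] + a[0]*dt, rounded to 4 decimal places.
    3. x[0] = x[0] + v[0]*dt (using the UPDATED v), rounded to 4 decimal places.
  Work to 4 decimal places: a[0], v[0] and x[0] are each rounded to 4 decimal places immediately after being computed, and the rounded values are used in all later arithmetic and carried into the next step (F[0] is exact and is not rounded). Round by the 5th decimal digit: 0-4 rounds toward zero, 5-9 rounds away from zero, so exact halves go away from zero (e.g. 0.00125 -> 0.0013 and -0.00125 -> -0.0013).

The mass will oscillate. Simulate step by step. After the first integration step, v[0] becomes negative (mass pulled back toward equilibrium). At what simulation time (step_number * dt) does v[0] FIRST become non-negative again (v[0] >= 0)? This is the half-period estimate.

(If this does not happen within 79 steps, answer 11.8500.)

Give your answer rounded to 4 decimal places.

Answer: 1.9500

Derivation:
Step 0: x=[6.1000] v=[0.0000]
Step 1: x=[5.9159] v=[-1.2273]
Step 2: x=[5.5590] v=[-2.3793]
Step 3: x=[5.0512] v=[-3.3853]
Step 4: x=[4.4237] v=[-4.1835]
Step 5: x=[3.7150] v=[-4.7250]
Step 6: x=[2.9685] v=[-4.9766]
Step 7: x=[2.2301] v=[-4.9228]
Step 8: x=[1.5451] v=[-4.5669]
Step 9: x=[0.9555] v=[-3.9308]
Step 10: x=[0.4975] v=[-3.0535]
Step 11: x=[0.1992] v=[-1.9888]
Step 12: x=[0.0789] v=[-0.8021]
Step 13: x=[0.1440] v=[0.4338]
First v>=0 after going negative at step 13, time=1.9500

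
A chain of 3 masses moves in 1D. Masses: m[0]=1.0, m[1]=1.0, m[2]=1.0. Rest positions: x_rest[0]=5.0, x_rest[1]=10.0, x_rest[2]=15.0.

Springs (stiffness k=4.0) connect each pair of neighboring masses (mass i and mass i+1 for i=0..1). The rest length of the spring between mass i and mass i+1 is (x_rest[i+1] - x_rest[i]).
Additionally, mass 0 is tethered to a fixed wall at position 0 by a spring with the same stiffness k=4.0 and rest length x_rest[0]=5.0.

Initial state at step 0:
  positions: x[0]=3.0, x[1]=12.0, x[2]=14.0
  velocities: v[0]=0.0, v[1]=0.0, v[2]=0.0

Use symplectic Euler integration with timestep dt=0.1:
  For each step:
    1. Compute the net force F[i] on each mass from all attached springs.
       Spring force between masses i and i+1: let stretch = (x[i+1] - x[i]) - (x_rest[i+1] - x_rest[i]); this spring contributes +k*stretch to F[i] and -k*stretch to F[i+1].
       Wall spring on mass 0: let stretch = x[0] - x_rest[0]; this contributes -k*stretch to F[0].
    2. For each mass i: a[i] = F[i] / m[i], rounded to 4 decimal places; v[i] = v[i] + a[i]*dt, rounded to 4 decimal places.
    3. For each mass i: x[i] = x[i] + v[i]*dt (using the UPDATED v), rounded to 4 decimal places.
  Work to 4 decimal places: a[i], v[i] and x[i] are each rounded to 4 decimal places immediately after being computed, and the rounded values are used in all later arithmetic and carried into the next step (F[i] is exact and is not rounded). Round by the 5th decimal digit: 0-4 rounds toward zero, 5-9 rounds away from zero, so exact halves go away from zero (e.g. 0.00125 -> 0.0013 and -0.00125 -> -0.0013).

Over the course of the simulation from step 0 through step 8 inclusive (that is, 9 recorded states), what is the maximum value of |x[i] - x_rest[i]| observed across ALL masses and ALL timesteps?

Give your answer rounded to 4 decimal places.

Answer: 2.2827

Derivation:
Step 0: x=[3.0000 12.0000 14.0000] v=[0.0000 0.0000 0.0000]
Step 1: x=[3.2400 11.7200 14.1200] v=[2.4000 -2.8000 1.2000]
Step 2: x=[3.6896 11.1968 14.3440] v=[4.4960 -5.2320 2.2400]
Step 3: x=[4.2919 10.4992 14.6421] v=[6.0230 -6.9760 2.9811]
Step 4: x=[4.9708 9.7190 14.9745] v=[6.7892 -7.8018 3.3239]
Step 5: x=[5.6408 8.9591 15.2967] v=[6.7002 -7.5989 3.2217]
Step 6: x=[6.2179 8.3200 15.5654] v=[5.7712 -6.3912 2.6867]
Step 7: x=[6.6304 7.8866 15.7443] v=[4.1249 -4.3339 1.7885]
Step 8: x=[6.8279 7.7173 15.8088] v=[1.9752 -1.6933 0.6454]
Max displacement = 2.2827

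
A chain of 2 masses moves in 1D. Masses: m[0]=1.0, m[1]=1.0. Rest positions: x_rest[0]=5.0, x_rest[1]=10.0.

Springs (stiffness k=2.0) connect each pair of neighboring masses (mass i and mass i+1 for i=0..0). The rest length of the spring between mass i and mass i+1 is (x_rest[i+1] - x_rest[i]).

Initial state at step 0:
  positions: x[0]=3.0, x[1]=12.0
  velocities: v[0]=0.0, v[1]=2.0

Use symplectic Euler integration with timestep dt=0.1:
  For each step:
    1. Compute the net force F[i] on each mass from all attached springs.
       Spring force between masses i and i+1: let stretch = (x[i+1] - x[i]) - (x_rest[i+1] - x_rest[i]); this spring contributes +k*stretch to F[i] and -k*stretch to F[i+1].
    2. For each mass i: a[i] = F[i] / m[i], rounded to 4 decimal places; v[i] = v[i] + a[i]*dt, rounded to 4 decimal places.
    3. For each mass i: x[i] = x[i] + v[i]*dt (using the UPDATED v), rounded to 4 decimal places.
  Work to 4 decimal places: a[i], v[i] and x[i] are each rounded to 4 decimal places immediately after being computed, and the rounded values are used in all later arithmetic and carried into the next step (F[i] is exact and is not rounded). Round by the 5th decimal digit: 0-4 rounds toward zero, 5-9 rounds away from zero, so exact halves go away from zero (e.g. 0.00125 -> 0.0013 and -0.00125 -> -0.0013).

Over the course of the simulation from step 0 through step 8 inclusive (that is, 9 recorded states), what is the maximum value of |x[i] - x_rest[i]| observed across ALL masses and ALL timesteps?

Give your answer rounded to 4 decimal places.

Answer: 2.1592

Derivation:
Step 0: x=[3.0000 12.0000] v=[0.0000 2.0000]
Step 1: x=[3.0800 12.1200] v=[0.8000 1.2000]
Step 2: x=[3.2408 12.1592] v=[1.6080 0.3920]
Step 3: x=[3.4800 12.1200] v=[2.3917 -0.3917]
Step 4: x=[3.7920 12.0080] v=[3.1197 -1.1197]
Step 5: x=[4.1683 11.8317] v=[3.7629 -1.7629]
Step 6: x=[4.5979 11.6021] v=[4.2956 -2.2956]
Step 7: x=[5.0675 11.3325] v=[4.6964 -2.6964]
Step 8: x=[5.5624 11.0376] v=[4.9494 -2.9494]
Max displacement = 2.1592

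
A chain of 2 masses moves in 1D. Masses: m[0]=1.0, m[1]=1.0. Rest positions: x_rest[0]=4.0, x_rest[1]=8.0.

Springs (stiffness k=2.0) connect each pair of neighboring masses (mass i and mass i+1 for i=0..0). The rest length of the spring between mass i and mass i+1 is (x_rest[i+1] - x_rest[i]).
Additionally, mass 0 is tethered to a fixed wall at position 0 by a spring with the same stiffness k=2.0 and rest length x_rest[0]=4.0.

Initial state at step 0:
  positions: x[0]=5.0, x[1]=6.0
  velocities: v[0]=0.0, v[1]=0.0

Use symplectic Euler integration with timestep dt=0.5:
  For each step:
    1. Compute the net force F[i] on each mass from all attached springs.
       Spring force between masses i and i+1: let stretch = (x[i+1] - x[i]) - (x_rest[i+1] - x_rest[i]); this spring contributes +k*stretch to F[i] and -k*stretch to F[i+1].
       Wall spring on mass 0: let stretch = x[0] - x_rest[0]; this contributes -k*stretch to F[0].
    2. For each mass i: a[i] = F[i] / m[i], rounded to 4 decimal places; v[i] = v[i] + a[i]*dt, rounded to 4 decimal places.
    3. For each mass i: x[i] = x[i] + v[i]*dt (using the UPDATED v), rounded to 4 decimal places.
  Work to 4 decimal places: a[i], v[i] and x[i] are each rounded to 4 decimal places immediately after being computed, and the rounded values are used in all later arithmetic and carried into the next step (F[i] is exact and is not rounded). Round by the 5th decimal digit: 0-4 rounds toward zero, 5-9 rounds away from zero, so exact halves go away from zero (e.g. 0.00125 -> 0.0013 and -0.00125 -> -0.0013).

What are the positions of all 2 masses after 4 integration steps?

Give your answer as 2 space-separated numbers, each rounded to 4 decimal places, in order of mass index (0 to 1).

Answer: 5.6250 7.5625

Derivation:
Step 0: x=[5.0000 6.0000] v=[0.0000 0.0000]
Step 1: x=[3.0000 7.5000] v=[-4.0000 3.0000]
Step 2: x=[1.7500 8.7500] v=[-2.5000 2.5000]
Step 3: x=[3.1250 8.5000] v=[2.7500 -0.5000]
Step 4: x=[5.6250 7.5625] v=[5.0000 -1.8750]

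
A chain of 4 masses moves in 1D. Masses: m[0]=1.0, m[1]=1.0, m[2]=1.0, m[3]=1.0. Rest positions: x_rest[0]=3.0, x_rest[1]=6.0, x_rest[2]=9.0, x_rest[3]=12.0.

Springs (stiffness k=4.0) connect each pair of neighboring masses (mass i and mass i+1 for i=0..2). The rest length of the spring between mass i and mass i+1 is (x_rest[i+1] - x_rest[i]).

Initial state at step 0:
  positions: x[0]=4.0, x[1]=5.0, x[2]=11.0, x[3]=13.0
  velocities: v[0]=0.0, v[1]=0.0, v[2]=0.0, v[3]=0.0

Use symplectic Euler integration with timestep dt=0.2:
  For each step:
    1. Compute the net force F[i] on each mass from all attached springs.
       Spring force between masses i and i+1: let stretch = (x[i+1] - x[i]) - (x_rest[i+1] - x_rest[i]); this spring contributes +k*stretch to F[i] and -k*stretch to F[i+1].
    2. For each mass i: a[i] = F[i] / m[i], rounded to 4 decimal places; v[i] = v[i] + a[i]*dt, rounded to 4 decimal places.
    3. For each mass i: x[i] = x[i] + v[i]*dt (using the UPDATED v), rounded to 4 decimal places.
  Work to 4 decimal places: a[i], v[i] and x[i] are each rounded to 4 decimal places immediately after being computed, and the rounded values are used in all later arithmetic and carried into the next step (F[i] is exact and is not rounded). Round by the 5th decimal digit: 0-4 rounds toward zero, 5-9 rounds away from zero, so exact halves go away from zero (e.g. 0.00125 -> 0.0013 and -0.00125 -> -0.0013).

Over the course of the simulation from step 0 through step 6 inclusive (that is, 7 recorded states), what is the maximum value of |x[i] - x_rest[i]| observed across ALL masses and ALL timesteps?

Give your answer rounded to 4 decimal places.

Answer: 2.2590

Derivation:
Step 0: x=[4.0000 5.0000 11.0000 13.0000] v=[0.0000 0.0000 0.0000 0.0000]
Step 1: x=[3.6800 5.8000 10.3600 13.1600] v=[-1.6000 4.0000 -3.2000 0.8000]
Step 2: x=[3.2192 6.9904 9.4384 13.3520] v=[-2.3040 5.9520 -4.6080 0.9600]
Step 3: x=[2.8818 7.9691 8.7513 13.3978] v=[-1.6870 4.8934 -3.4355 0.2291]
Step 4: x=[2.8784 8.2590 8.6825 13.1802] v=[-0.0172 1.4493 -0.3441 -1.0881]
Step 5: x=[3.2559 7.7557 9.2656 12.7229] v=[1.8873 -2.5164 2.9153 -2.2863]
Step 6: x=[3.8733 6.7740 10.1602 12.1925] v=[3.0871 -4.9083 4.4732 -2.6521]
Max displacement = 2.2590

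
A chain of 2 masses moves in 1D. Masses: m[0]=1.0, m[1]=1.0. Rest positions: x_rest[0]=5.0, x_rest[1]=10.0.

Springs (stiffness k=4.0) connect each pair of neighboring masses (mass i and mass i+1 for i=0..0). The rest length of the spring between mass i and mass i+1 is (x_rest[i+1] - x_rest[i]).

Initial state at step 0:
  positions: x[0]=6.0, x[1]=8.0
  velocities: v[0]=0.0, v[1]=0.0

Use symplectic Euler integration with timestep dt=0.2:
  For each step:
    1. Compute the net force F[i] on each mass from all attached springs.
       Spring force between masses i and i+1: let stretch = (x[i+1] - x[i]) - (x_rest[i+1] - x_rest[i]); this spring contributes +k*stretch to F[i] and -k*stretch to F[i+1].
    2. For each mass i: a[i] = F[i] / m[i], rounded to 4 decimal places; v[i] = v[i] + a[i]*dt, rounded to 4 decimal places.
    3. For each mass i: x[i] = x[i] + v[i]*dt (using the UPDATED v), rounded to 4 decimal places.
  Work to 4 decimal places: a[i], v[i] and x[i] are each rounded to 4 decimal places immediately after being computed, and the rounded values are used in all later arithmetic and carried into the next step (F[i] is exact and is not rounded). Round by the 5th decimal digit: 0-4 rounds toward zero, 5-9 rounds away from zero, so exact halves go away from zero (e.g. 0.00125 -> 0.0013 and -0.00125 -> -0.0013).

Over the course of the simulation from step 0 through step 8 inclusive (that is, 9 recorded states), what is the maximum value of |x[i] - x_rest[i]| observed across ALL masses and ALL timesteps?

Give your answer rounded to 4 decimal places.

Step 0: x=[6.0000 8.0000] v=[0.0000 0.0000]
Step 1: x=[5.5200 8.4800] v=[-2.4000 2.4000]
Step 2: x=[4.7136 9.2864] v=[-4.0320 4.0320]
Step 3: x=[3.8388 10.1612] v=[-4.3738 4.3738]
Step 4: x=[3.1756 10.8244] v=[-3.3159 3.3159]
Step 5: x=[2.9362 11.0638] v=[-1.1969 1.1969]
Step 6: x=[3.1972 10.8028] v=[1.3052 -1.3052]
Step 7: x=[3.8751 10.1249] v=[3.3897 -3.3897]
Step 8: x=[4.7530 9.2470] v=[4.3895 -4.3895]
Max displacement = 2.0638

Answer: 2.0638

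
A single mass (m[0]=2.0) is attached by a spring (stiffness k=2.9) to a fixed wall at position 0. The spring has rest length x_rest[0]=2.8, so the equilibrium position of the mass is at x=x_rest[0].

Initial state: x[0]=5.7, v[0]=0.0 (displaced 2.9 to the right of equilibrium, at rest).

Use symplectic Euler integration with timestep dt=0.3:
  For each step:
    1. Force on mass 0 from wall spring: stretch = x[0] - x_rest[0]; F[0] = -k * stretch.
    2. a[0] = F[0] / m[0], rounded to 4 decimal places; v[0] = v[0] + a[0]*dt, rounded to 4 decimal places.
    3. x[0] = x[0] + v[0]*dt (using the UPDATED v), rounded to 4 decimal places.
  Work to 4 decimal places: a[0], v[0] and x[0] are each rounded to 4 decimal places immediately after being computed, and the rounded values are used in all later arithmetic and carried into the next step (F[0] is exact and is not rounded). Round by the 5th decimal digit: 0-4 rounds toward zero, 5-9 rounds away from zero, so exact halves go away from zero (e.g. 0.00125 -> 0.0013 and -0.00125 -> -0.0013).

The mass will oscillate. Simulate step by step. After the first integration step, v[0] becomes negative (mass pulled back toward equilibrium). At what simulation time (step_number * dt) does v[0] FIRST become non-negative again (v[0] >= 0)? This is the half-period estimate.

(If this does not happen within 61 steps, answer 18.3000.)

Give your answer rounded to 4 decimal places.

Answer: 2.7000

Derivation:
Step 0: x=[5.7000] v=[0.0000]
Step 1: x=[5.3216] v=[-1.2615]
Step 2: x=[4.6141] v=[-2.3584]
Step 3: x=[3.6699] v=[-3.1475]
Step 4: x=[2.6121] v=[-3.5259]
Step 5: x=[1.5788] v=[-3.4442]
Step 6: x=[0.7049] v=[-2.9130]
Step 7: x=[0.1044] v=[-2.0016]
Step 8: x=[-0.1443] v=[-0.8290]
Step 9: x=[-0.0088] v=[0.4518]
First v>=0 after going negative at step 9, time=2.7000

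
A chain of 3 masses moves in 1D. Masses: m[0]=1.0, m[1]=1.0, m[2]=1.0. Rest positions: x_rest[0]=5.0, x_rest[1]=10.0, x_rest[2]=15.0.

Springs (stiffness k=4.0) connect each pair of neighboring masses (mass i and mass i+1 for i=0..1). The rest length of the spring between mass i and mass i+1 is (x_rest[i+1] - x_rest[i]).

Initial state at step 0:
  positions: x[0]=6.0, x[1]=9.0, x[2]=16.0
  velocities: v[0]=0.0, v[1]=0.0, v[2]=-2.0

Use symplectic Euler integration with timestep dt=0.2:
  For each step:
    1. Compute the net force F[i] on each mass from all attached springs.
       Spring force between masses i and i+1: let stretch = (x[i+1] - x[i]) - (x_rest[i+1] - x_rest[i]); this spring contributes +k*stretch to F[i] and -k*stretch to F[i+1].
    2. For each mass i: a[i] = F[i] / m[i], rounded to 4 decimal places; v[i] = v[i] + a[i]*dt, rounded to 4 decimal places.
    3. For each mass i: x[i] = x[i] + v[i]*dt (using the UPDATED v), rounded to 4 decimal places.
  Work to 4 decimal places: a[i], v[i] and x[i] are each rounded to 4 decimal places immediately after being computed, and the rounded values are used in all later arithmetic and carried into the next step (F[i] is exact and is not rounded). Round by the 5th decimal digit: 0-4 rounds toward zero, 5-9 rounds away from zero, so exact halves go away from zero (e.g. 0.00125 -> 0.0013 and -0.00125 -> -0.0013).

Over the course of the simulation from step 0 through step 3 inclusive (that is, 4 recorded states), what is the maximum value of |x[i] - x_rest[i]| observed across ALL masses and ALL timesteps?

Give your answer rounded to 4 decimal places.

Answer: 1.2262

Derivation:
Step 0: x=[6.0000 9.0000 16.0000] v=[0.0000 0.0000 -2.0000]
Step 1: x=[5.6800 9.6400 15.2800] v=[-1.6000 3.2000 -3.6000]
Step 2: x=[5.1936 10.5488 14.4576] v=[-2.4320 4.5440 -4.1120]
Step 3: x=[4.7640 11.2262 13.8098] v=[-2.1478 3.3869 -3.2390]
Max displacement = 1.2262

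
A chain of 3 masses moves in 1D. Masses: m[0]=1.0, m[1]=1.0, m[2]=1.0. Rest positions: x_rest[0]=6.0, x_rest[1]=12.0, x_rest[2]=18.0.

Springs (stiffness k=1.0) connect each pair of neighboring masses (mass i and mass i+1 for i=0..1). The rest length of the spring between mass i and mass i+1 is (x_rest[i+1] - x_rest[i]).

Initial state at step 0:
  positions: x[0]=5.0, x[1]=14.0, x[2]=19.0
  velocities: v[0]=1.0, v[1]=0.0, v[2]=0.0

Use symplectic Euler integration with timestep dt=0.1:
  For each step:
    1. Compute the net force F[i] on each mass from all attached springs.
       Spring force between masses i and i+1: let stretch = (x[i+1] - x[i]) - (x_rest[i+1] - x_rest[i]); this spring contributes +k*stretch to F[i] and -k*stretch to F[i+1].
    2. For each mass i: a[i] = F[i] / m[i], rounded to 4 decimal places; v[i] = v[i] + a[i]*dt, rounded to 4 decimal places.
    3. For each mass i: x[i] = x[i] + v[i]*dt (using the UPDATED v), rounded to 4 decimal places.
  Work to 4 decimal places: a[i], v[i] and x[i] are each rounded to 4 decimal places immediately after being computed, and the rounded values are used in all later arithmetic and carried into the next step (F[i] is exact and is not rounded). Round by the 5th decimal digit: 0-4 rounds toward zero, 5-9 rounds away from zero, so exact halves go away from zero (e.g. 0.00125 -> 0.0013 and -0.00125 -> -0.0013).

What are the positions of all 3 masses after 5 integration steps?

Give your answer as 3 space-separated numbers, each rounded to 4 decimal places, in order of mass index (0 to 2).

Step 0: x=[5.0000 14.0000 19.0000] v=[1.0000 0.0000 0.0000]
Step 1: x=[5.1300 13.9600 19.0100] v=[1.3000 -0.4000 0.1000]
Step 2: x=[5.2883 13.8822 19.0295] v=[1.5830 -0.7780 0.1950]
Step 3: x=[5.4725 13.7699 19.0575] v=[1.8424 -1.1227 0.2803]
Step 4: x=[5.6797 13.6275 19.0927] v=[2.0721 -1.4237 0.3515]
Step 5: x=[5.9064 13.4603 19.1332] v=[2.2669 -1.6720 0.4050]

Answer: 5.9064 13.4603 19.1332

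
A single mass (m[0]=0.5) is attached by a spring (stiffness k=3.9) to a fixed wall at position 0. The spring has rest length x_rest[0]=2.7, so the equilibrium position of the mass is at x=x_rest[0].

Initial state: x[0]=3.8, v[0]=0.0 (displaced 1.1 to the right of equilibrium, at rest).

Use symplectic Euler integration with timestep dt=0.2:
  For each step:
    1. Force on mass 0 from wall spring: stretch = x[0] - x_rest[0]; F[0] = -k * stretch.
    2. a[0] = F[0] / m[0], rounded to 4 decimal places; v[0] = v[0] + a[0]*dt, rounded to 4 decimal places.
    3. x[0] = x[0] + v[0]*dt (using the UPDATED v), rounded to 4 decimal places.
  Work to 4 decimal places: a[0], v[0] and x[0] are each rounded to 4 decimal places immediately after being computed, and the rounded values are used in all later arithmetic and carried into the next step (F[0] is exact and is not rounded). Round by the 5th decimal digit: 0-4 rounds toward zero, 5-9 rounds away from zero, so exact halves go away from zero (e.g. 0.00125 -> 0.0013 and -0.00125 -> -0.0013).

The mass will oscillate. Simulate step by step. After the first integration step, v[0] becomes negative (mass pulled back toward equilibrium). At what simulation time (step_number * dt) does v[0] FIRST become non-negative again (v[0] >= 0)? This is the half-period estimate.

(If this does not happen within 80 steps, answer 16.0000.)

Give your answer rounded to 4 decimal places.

Answer: 1.2000

Derivation:
Step 0: x=[3.8000] v=[0.0000]
Step 1: x=[3.4568] v=[-1.7160]
Step 2: x=[2.8775] v=[-2.8966]
Step 3: x=[2.2428] v=[-3.1735]
Step 4: x=[1.7507] v=[-2.4603]
Step 5: x=[1.5548] v=[-0.9794]
Step 6: x=[1.7162] v=[0.8071]
First v>=0 after going negative at step 6, time=1.2000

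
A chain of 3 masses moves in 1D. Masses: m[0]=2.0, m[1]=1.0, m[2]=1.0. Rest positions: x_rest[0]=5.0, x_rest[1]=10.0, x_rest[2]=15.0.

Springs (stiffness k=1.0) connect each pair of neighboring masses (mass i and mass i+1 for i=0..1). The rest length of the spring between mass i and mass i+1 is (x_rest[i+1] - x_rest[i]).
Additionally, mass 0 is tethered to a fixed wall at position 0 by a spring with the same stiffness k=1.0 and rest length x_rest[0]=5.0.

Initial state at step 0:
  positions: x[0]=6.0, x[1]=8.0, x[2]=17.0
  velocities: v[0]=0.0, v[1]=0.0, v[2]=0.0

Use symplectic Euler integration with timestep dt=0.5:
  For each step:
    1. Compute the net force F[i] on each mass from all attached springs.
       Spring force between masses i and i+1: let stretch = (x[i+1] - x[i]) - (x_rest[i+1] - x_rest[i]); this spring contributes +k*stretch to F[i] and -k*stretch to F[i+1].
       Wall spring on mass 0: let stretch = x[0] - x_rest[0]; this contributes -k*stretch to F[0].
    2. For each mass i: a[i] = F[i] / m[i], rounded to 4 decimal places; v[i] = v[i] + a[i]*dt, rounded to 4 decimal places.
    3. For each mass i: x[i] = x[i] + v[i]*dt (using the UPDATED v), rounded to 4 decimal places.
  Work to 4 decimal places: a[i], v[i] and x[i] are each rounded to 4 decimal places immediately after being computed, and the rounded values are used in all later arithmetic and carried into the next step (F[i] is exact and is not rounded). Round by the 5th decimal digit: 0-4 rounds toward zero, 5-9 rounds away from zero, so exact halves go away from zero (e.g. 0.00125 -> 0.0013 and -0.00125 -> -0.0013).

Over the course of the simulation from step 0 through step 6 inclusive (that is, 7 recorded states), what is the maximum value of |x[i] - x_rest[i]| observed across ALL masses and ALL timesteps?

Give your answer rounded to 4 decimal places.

Answer: 3.1329

Derivation:
Step 0: x=[6.0000 8.0000 17.0000] v=[0.0000 0.0000 0.0000]
Step 1: x=[5.5000 9.7500 16.0000] v=[-1.0000 3.5000 -2.0000]
Step 2: x=[4.8438 12.0000 14.6875] v=[-1.3125 4.5000 -2.6250]
Step 3: x=[4.4766 13.1329 13.9531] v=[-0.7344 2.2657 -1.4688]
Step 4: x=[4.6319 12.3067 14.2637] v=[0.3106 -1.6524 0.6211]
Step 5: x=[5.1676 10.0511 15.3350] v=[1.0714 -4.5113 2.1426]
Step 6: x=[5.6678 7.8956 16.3354] v=[1.0004 -4.3111 2.0007]
Max displacement = 3.1329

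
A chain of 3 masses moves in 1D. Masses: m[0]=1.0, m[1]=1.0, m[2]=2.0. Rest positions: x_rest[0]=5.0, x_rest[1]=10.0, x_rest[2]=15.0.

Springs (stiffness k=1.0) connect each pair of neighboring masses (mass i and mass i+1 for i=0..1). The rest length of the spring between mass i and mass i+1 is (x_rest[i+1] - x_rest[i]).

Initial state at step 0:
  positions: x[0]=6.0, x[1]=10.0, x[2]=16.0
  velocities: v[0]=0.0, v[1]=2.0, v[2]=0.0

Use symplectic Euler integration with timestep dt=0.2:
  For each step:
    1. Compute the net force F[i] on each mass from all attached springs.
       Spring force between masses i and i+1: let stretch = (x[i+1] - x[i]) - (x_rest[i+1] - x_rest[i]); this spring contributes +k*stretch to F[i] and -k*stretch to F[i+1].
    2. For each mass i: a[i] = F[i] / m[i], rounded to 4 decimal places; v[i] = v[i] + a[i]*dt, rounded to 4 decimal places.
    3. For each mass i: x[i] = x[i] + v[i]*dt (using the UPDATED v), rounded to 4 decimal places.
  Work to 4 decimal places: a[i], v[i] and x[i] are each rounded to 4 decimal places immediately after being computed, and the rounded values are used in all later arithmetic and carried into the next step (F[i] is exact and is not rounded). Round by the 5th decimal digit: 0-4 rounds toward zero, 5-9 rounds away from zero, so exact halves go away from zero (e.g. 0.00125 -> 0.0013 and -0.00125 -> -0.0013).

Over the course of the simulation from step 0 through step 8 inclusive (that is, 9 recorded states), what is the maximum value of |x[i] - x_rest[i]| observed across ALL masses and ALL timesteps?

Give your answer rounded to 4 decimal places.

Answer: 2.7260

Derivation:
Step 0: x=[6.0000 10.0000 16.0000] v=[0.0000 2.0000 0.0000]
Step 1: x=[5.9600 10.4800 15.9800] v=[-0.2000 2.4000 -0.1000]
Step 2: x=[5.9008 10.9992 15.9500] v=[-0.2960 2.5960 -0.1500]
Step 3: x=[5.8455 11.5125 15.9210] v=[-0.2763 2.5665 -0.1451]
Step 4: x=[5.8169 11.9755 15.9038] v=[-0.1429 2.3148 -0.0859]
Step 5: x=[5.8347 12.3492 15.9081] v=[0.0888 1.8687 0.0213]
Step 6: x=[5.9130 12.6047 15.9412] v=[0.3917 1.2776 0.1654]
Step 7: x=[6.0590 12.7260 16.0076] v=[0.7300 0.6066 0.3318]
Step 8: x=[6.2717 12.7119 16.1083] v=[1.0634 -0.0705 0.5036]
Max displacement = 2.7260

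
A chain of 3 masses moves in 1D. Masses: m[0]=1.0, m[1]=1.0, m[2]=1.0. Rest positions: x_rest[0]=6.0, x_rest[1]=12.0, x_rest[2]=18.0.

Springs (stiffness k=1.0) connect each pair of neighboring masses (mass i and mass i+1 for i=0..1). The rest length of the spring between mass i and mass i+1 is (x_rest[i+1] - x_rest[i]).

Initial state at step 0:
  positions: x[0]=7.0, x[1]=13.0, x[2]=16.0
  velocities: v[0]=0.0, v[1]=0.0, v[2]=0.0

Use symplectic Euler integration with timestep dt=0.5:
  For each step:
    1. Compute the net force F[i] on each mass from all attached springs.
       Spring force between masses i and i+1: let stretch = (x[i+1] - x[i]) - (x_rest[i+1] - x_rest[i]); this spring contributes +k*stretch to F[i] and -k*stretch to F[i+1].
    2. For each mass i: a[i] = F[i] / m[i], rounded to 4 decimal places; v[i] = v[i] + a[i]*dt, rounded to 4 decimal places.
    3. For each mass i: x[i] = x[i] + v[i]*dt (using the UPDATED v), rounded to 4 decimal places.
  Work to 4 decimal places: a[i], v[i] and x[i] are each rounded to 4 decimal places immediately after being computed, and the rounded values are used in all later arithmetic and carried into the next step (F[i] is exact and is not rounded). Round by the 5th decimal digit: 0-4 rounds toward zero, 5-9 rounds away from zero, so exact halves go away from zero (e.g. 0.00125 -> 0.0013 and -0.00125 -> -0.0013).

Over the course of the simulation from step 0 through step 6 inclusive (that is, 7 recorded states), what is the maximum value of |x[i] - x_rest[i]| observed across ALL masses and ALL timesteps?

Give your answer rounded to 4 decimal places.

Step 0: x=[7.0000 13.0000 16.0000] v=[0.0000 0.0000 0.0000]
Step 1: x=[7.0000 12.2500 16.7500] v=[0.0000 -1.5000 1.5000]
Step 2: x=[6.8125 11.3125 17.8750] v=[-0.3750 -1.8750 2.2500]
Step 3: x=[6.2500 10.8906 18.8594] v=[-1.1250 -0.8438 1.9688]
Step 4: x=[5.3477 11.3008 19.3516] v=[-1.8047 0.8203 0.9844]
Step 5: x=[4.4336 12.2354 19.3311] v=[-1.8282 1.8692 -0.0410]
Step 6: x=[3.9700 12.9935 19.0367] v=[-0.9273 1.5162 -0.5889]
Max displacement = 2.0300

Answer: 2.0300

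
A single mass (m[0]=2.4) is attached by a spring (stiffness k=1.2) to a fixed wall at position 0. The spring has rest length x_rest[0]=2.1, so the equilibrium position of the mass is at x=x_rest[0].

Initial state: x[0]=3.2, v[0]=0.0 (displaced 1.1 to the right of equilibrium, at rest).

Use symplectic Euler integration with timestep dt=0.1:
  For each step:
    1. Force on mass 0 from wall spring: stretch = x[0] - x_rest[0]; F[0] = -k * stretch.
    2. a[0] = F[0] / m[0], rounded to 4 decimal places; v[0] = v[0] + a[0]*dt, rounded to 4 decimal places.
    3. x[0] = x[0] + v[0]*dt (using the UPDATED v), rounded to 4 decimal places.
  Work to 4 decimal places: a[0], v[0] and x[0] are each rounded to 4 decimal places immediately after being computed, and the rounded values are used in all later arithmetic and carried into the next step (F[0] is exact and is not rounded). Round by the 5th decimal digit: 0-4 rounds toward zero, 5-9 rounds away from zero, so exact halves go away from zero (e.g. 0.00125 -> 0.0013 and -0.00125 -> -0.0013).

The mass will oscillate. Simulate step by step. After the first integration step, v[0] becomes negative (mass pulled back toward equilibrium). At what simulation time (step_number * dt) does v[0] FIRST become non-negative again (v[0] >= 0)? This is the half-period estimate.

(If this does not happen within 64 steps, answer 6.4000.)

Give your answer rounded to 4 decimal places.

Answer: 4.5000

Derivation:
Step 0: x=[3.2000] v=[0.0000]
Step 1: x=[3.1945] v=[-0.0550]
Step 2: x=[3.1835] v=[-0.1097]
Step 3: x=[3.1671] v=[-0.1639]
Step 4: x=[3.1454] v=[-0.2173]
Step 5: x=[3.1184] v=[-0.2696]
Step 6: x=[3.0864] v=[-0.3205]
Step 7: x=[3.0494] v=[-0.3698]
Step 8: x=[3.0077] v=[-0.4173]
Step 9: x=[2.9614] v=[-0.4627]
Step 10: x=[2.9108] v=[-0.5058]
Step 11: x=[2.8562] v=[-0.5463]
Step 12: x=[2.7978] v=[-0.5841]
Step 13: x=[2.7359] v=[-0.6190]
Step 14: x=[2.6708] v=[-0.6508]
Step 15: x=[2.6029] v=[-0.6793]
Step 16: x=[2.5325] v=[-0.7045]
Step 17: x=[2.4599] v=[-0.7261]
Step 18: x=[2.3855] v=[-0.7441]
Step 19: x=[2.3097] v=[-0.7584]
Step 20: x=[2.2328] v=[-0.7689]
Step 21: x=[2.1553] v=[-0.7755]
Step 22: x=[2.0775] v=[-0.7783]
Step 23: x=[1.9998] v=[-0.7772]
Step 24: x=[1.9226] v=[-0.7722]
Step 25: x=[1.8463] v=[-0.7633]
Step 26: x=[1.7712] v=[-0.7506]
Step 27: x=[1.6978] v=[-0.7342]
Step 28: x=[1.6264] v=[-0.7141]
Step 29: x=[1.5574] v=[-0.6904]
Step 30: x=[1.4911] v=[-0.6633]
Step 31: x=[1.4278] v=[-0.6329]
Step 32: x=[1.3679] v=[-0.5993]
Step 33: x=[1.3116] v=[-0.5627]
Step 34: x=[1.2593] v=[-0.5233]
Step 35: x=[1.2112] v=[-0.4813]
Step 36: x=[1.1675] v=[-0.4369]
Step 37: x=[1.1285] v=[-0.3903]
Step 38: x=[1.0943] v=[-0.3417]
Step 39: x=[1.0652] v=[-0.2914]
Step 40: x=[1.0412] v=[-0.2397]
Step 41: x=[1.0225] v=[-0.1868]
Step 42: x=[1.0092] v=[-0.1329]
Step 43: x=[1.0014] v=[-0.0784]
Step 44: x=[0.9991] v=[-0.0235]
Step 45: x=[1.0023] v=[0.0316]
First v>=0 after going negative at step 45, time=4.5000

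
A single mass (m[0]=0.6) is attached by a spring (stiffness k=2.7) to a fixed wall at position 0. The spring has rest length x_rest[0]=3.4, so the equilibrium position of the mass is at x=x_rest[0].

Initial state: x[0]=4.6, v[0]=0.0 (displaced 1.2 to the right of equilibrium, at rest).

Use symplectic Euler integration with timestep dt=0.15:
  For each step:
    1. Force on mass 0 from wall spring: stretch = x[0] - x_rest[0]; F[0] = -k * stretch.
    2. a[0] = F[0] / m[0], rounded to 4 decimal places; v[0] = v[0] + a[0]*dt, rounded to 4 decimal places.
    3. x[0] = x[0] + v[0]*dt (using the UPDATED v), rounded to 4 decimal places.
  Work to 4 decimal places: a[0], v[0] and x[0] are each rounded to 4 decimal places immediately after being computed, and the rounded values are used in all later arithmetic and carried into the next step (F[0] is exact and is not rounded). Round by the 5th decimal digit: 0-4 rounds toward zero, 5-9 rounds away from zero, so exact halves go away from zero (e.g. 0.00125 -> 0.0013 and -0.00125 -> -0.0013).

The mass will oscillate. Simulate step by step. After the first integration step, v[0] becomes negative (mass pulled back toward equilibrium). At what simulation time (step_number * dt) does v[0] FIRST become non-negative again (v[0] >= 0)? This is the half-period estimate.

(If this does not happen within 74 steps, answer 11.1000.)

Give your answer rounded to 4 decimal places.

Answer: 1.5000

Derivation:
Step 0: x=[4.6000] v=[0.0000]
Step 1: x=[4.4785] v=[-0.8100]
Step 2: x=[4.2478] v=[-1.5380]
Step 3: x=[3.9313] v=[-2.1103]
Step 4: x=[3.5610] v=[-2.4689]
Step 5: x=[3.1744] v=[-2.5776]
Step 6: x=[2.8106] v=[-2.4253]
Step 7: x=[2.5065] v=[-2.0275]
Step 8: x=[2.2928] v=[-1.4244]
Step 9: x=[2.1913] v=[-0.6770]
Step 10: x=[2.2121] v=[0.1389]
First v>=0 after going negative at step 10, time=1.5000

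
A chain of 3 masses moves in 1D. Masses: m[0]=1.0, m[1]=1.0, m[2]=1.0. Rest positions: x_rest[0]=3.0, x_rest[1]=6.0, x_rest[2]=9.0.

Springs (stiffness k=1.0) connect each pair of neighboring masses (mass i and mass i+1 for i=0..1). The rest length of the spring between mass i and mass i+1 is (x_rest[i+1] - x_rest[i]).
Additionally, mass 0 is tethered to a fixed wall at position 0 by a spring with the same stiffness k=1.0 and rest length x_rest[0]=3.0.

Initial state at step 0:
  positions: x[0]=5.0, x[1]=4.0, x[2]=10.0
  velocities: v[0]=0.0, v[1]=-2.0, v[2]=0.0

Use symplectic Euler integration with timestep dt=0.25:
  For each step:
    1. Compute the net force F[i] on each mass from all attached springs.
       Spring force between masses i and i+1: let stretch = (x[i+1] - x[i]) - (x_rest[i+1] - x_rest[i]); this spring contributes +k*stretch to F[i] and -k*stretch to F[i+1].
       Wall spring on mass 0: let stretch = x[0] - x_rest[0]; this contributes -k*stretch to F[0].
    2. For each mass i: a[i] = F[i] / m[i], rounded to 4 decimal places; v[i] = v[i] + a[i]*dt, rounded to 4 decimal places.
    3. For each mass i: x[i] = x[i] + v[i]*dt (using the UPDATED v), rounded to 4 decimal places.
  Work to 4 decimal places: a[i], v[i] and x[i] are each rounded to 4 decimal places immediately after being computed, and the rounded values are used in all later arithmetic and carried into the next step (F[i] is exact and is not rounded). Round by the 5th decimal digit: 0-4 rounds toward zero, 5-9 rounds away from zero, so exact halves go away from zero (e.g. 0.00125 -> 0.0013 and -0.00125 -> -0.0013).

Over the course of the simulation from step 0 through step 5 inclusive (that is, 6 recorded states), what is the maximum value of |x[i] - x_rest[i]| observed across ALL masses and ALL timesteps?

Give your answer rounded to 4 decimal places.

Step 0: x=[5.0000 4.0000 10.0000] v=[0.0000 -2.0000 0.0000]
Step 1: x=[4.6250 3.9375 9.8125] v=[-1.5000 -0.2500 -0.7500]
Step 2: x=[3.9180 4.2852 9.4453] v=[-2.8281 1.3906 -1.4688]
Step 3: x=[2.9891 4.9324 8.9431] v=[-3.7158 2.5888 -2.0088]
Step 4: x=[1.9948 5.7088 8.3777] v=[-3.9773 3.1057 -2.2615]
Step 5: x=[1.1079 6.4199 7.8330] v=[-3.5475 2.8444 -2.1787]
Max displacement = 2.0625

Answer: 2.0625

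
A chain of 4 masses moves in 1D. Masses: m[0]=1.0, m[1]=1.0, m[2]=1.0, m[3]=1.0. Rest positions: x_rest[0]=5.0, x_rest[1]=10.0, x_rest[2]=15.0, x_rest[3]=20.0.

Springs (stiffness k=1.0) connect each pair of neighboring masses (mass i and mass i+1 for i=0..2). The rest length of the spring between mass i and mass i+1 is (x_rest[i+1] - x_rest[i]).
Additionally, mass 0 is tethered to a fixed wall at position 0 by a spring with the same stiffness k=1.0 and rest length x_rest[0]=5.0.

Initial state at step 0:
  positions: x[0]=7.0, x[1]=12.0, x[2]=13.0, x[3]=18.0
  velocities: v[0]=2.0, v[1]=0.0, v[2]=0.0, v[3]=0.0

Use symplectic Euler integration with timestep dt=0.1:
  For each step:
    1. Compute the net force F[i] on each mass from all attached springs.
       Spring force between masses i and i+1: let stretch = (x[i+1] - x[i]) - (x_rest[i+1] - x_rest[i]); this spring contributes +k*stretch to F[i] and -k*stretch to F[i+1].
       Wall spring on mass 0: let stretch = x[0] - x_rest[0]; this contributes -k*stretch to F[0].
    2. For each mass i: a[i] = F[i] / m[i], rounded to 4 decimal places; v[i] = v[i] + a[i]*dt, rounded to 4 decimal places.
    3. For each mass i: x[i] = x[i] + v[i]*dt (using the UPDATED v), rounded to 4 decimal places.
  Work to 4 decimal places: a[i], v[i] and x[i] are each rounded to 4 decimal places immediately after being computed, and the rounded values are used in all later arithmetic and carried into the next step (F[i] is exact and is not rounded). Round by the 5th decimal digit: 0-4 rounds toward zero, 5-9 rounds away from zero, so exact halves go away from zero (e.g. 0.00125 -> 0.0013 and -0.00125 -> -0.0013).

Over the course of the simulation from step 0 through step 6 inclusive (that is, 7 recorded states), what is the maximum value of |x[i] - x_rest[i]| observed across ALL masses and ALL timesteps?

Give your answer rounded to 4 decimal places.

Step 0: x=[7.0000 12.0000 13.0000 18.0000] v=[2.0000 0.0000 0.0000 0.0000]
Step 1: x=[7.1800 11.9600 13.0400 18.0000] v=[1.8000 -0.4000 0.4000 0.0000]
Step 2: x=[7.3360 11.8830 13.1188 18.0004] v=[1.5600 -0.7700 0.7880 0.0040]
Step 3: x=[7.4641 11.7729 13.2341 18.0020] v=[1.2811 -1.1011 1.1526 0.0158]
Step 4: x=[7.5607 11.6343 13.3824 18.0059] v=[0.9656 -1.3859 1.4833 0.0390]
Step 5: x=[7.6224 11.4725 13.5595 18.0136] v=[0.6169 -1.6185 1.7708 0.0767]
Step 6: x=[7.6464 11.2930 13.7603 18.0267] v=[0.2397 -1.7948 2.0075 0.1313]
Max displacement = 2.6464

Answer: 2.6464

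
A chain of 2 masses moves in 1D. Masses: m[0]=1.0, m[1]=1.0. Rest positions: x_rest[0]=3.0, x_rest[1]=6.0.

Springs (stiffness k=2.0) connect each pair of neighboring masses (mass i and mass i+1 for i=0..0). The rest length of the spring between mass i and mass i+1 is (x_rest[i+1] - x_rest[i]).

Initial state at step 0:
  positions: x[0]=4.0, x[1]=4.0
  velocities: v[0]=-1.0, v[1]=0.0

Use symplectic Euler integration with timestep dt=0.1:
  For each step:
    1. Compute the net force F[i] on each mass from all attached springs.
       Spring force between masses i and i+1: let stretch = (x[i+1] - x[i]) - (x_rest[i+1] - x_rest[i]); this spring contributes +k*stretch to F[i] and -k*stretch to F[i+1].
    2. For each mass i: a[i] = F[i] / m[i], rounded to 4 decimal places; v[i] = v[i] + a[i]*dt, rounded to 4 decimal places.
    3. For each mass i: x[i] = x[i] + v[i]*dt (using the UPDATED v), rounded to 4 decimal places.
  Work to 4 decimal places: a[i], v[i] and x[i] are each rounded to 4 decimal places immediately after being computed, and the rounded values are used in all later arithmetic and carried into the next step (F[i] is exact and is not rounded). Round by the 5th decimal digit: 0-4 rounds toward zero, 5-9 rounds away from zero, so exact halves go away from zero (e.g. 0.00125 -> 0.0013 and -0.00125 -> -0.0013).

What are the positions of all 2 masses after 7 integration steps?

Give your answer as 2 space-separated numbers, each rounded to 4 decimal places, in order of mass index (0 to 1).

Answer: 2.0051 5.2949

Derivation:
Step 0: x=[4.0000 4.0000] v=[-1.0000 0.0000]
Step 1: x=[3.8400 4.0600] v=[-1.6000 0.6000]
Step 2: x=[3.6244 4.1756] v=[-2.1560 1.1560]
Step 3: x=[3.3598 4.3402] v=[-2.6458 1.6458]
Step 4: x=[3.0548 4.5452] v=[-3.0497 2.0497]
Step 5: x=[2.7196 4.7804] v=[-3.3516 2.3516]
Step 6: x=[2.3657 5.0343] v=[-3.5394 2.5394]
Step 7: x=[2.0051 5.2949] v=[-3.6057 2.6057]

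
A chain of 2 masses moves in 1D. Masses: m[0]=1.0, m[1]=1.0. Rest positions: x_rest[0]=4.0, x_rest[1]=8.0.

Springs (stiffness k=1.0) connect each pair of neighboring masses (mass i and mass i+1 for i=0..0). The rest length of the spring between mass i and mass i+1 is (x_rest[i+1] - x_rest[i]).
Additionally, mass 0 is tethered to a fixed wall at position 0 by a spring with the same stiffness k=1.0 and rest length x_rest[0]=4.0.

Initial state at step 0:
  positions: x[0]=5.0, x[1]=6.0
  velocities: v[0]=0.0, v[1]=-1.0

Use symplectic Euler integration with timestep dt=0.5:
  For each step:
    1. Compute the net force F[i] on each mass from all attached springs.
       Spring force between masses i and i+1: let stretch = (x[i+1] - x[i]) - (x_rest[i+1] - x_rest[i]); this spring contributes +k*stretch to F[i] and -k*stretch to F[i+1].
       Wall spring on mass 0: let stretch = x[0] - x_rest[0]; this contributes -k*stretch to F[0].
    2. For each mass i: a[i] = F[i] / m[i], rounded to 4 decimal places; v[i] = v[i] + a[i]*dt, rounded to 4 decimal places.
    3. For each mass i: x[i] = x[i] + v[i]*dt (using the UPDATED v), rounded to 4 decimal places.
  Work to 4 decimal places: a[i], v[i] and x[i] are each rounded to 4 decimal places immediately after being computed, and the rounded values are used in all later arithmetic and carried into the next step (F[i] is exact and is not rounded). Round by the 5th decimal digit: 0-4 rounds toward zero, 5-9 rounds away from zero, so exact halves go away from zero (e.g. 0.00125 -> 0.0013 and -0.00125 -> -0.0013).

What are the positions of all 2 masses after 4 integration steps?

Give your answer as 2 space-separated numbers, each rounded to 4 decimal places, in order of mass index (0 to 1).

Answer: 1.6875 7.6368

Derivation:
Step 0: x=[5.0000 6.0000] v=[0.0000 -1.0000]
Step 1: x=[4.0000 6.2500] v=[-2.0000 0.5000]
Step 2: x=[2.5625 6.9375] v=[-2.8750 1.3750]
Step 3: x=[1.5781 7.5313] v=[-1.9688 1.1875]
Step 4: x=[1.6875 7.6368] v=[0.2188 0.2109]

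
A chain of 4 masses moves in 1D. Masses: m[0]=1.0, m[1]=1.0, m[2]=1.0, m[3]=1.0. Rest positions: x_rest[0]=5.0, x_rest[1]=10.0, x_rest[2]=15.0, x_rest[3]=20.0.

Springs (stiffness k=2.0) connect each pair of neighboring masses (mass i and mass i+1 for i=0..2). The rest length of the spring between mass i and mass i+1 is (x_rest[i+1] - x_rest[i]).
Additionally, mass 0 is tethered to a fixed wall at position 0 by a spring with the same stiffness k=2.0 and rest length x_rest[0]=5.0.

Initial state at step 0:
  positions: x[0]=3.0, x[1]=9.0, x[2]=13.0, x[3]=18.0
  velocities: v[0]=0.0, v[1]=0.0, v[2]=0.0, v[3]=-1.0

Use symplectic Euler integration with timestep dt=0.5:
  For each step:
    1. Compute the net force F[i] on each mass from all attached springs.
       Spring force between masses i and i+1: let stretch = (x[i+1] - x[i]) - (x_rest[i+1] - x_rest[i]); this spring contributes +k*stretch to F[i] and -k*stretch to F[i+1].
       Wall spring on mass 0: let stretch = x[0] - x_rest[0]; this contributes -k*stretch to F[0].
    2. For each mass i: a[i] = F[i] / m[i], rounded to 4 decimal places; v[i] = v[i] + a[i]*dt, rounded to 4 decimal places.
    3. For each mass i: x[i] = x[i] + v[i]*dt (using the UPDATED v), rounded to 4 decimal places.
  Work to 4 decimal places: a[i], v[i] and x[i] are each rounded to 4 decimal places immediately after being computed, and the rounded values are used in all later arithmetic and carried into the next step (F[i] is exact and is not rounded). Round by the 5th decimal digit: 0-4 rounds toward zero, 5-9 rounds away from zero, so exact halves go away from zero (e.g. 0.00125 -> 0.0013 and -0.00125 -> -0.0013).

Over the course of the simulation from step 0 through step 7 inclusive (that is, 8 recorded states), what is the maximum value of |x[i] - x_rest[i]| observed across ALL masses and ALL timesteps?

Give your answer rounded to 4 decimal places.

Step 0: x=[3.0000 9.0000 13.0000 18.0000] v=[0.0000 0.0000 0.0000 -1.0000]
Step 1: x=[4.5000 8.0000 13.5000 17.5000] v=[3.0000 -2.0000 1.0000 -1.0000]
Step 2: x=[5.5000 8.0000 13.2500 17.5000] v=[2.0000 0.0000 -0.5000 0.0000]
Step 3: x=[5.0000 9.3750 12.5000 17.8750] v=[-1.0000 2.7500 -1.5000 0.7500]
Step 4: x=[4.1875 10.1250 12.8750 18.0625] v=[-1.6250 1.5000 0.7500 0.3750]
Step 5: x=[4.2500 9.2813 14.4688 18.1563] v=[0.1250 -1.6875 3.1875 0.1875]
Step 6: x=[4.7032 8.5157 15.3126 18.9063] v=[0.9063 -1.5313 1.6875 1.5000]
Step 7: x=[4.7110 9.2423 14.5548 20.3595] v=[0.0156 1.4531 -1.5157 2.9063]
Max displacement = 2.5000

Answer: 2.5000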